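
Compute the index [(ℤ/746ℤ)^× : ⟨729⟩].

ord(729) | φ(746) = φ(2)·φ(373) = 1·372 = 372 = 2^2 · 3 · 31.
Divisors of 372: 1, 2, 3, 4, 6, 12, 31, 62, 93, 124, 186, 372.
Test each divisor d:
729^1 ≡ 729
729^2 ≡ 289
729^3 ≡ 309
729^4 ≡ 715
729^6 ≡ 739
729^12 ≡ 49
729^31 ≡ 1
So ord_746(729) = 31, hence |⟨729⟩| = 31.
The index is φ(746) / ord(729) = 372 / 31 = 12.

12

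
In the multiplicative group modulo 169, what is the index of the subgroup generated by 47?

3

ord(47) | φ(169) = φ(13^2) = 13·(13−1) = 156 = 2^2 · 3 · 13.
Divisors of 156: 1, 2, 3, 4, 6, 12, 13, 26, 39, 52, 78, 156.
Compute 47^d (mod 169) for the divisors d until we hit 1:
47^1 ≡ 47 (mod 169)
47^2 ≡ 12 (mod 169)
47^3 ≡ 57 (mod 169)
47^4 ≡ 144 (mod 169)
47^6 ≡ 38 (mod 169)
47^12 ≡ 92 (mod 169)
47^13 ≡ 99 (mod 169)
47^26 ≡ 168 (mod 169)
47^39 ≡ 70 (mod 169)
47^52 ≡ 1 (mod 169) ✓
The order of 47 is 52, so the subgroup it generates has 52 elements.
[(Z/169Z)^× : ⟨47⟩] = 156/52 = 3.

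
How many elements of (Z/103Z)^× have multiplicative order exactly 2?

1

φ(103) = 103 − 1 = 102 = 2 · 3 · 17.
(Z/103Z)^× is cyclic (|G| = 102); a cyclic group of order m has exactly φ(d) elements of each order d | m, and none otherwise.
2 | 102, and φ(2) = 2 − 1 = 1.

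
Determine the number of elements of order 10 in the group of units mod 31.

φ(31) = 31 − 1 = 30 = 2 · 3 · 5.
In a cyclic group of order 30, there are φ(d) elements of order d for each divisor d of 30, and zero for non-divisors.
10 = 2 · 5 divides 30, and φ(10) = 4.

4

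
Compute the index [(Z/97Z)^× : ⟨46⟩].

Since 46 ∈ (Z/97Z)^×, its order divides φ(97) = 97 − 1 = 96 = 2^5 · 3.
Divisors of 96: 1, 2, 3, 4, 6, 8, 12, 16, 24, 32, 48, 96.
Check 46^d mod 97 for each divisor in increasing order:
46^1 ≡ 46 (mod 97)
46^2 ≡ 79 (mod 97)
46^3 ≡ 45 (mod 97)
46^4 ≡ 33 (mod 97)
46^6 ≡ 85 (mod 97)
46^8 ≡ 22 (mod 97)
46^12 ≡ 47 (mod 97)
46^16 ≡ 96 (mod 97)
46^24 ≡ 75 (mod 97)
46^32 ≡ 1 (mod 97) ✓
The order of 46 is 32, so the subgroup it generates has 32 elements.
Index = |(Z/97Z)^×| / |⟨46⟩| = 96 / 32 = 3.

3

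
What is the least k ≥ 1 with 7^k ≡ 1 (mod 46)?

22

The order of 7 must divide φ(46) = φ(2)·φ(23) = 1·22 = 22 = 2 · 11.
Divisors of 22: 1, 2, 11, 22.
Compute 7^d (mod 46) for the divisors d until we hit 1:
7^1 ≡ 7 (mod 46)
7^2 ≡ 3 (mod 46)
7^11 ≡ 45 (mod 46)
7^22 ≡ 1 (mod 46) ✓
Hence ord(7) = 22.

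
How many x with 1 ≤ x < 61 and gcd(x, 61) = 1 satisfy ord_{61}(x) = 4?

2

φ(61) = 61 − 1 = 60 = 2^2 · 3 · 5.
(Z/61Z)^× is cyclic (|G| = 60); a cyclic group of order m has exactly φ(d) elements of each order d | m, and none otherwise.
4 = 2^2 divides 60, and φ(4) = 2.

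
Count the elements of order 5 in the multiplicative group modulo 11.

4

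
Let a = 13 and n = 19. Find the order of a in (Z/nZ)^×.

Since 13 ∈ (Z/19Z)^×, its order divides φ(19) = 19 − 1 = 18 = 2 · 3^2.
Divisors of 18: 1, 2, 3, 6, 9, 18.
Evaluate successive powers at the divisors of 18:
13^1 ≡ 13 (mod 19)
13^2 ≡ 17 (mod 19)
13^3 ≡ 12 (mod 19)
13^6 ≡ 11 (mod 19)
13^9 ≡ 18 (mod 19)
13^18 ≡ 1 (mod 19) ✓
The smallest such exponent is 18, so the order of 13 is 18.

18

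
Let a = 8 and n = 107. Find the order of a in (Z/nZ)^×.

106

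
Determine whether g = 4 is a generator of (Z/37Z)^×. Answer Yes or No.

φ(37) = 37 − 1 = 36 = 2^2 · 3^2.
Test 4^(36/q) mod 37 for each prime factor q of 36:
4^18 ≡ 1 (mod 37)  [q = 2: ≡ 1 ✗]
4^12 ≡ 10 (mod 37)  [q = 3: ≢ 1 ✓]
4^18 ≡ 1 shows ord(4) | 18, strictly less than φ(37); not a primitive root.

No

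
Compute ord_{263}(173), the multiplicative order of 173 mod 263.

131

By Lagrange's theorem, ord_263(173) divides φ(263) = 263 − 1 = 262 = 2 · 131.
Divisors of 262: 1, 2, 131, 262.
Test each divisor d:
173^1 ≡ 173 (mod 263)
173^2 ≡ 210 (mod 263)
173^131 ≡ 1 (mod 263) ✓
The smallest such exponent is 131, so the order of 173 is 131.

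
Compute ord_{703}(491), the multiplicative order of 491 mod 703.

9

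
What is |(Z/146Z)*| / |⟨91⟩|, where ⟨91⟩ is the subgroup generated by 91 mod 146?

4

The order of 91 must divide φ(146) = φ(2)·φ(73) = 1·72 = 72 = 2^3 · 3^2.
Divisors of 72: 1, 2, 3, 4, 6, 8, 9, 12, 18, 24, 36, 72.
Test each divisor d:
91^1 ≡ 91 (mod 146)
91^2 ≡ 105 (mod 146)
91^3 ≡ 65 (mod 146)
91^4 ≡ 75 (mod 146)
91^6 ≡ 137 (mod 146)
91^8 ≡ 77 (mod 146)
91^9 ≡ 145 (mod 146)
91^12 ≡ 81 (mod 146)
91^18 ≡ 1 (mod 146) ✓
So ord_146(91) = 18, hence |⟨91⟩| = 18.
Index = |(Z/146Z)^×| / |⟨91⟩| = 72 / 18 = 4.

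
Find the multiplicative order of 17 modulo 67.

33

By Lagrange's theorem, ord_67(17) divides φ(67) = 67 − 1 = 66 = 2 · 3 · 11.
Divisors of 66: 1, 2, 3, 6, 11, 22, 33, 66.
Check 17^d mod 67 for each divisor in increasing order:
17^1 ≡ 17
17^2 ≡ 21
17^3 ≡ 22
17^6 ≡ 15
17^11 ≡ 29
17^22 ≡ 37
17^33 ≡ 1
Therefore the multiplicative order of 17 modulo 67 is 33.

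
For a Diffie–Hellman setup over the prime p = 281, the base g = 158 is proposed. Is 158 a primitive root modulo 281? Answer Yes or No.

φ(281) = 281 − 1 = 280 = 2^3 · 5 · 7.
It suffices to check that the order of 158 is not a proper divisor of 280: compute 158^(280/q) for q ∈ {2, 5, 7}.
158^140 ≡ 1 (mod 281)  [q = 2: ≡ 1 ✗]
158^56 ≡ 232 (mod 281)  [q = 5: ≢ 1 ✓]
158^40 ≡ 109 (mod 281)  [q = 7: ≢ 1 ✓]
158^140 ≡ 1 shows ord(158) | 140, strictly less than φ(281); not a primitive root.

No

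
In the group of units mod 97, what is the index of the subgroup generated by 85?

The order of 85 must divide φ(97) = 97 − 1 = 96 = 2^5 · 3.
Divisors of 96: 1, 2, 3, 4, 6, 8, 12, 16, 24, 32, 48, 96.
Compute 85^d (mod 97) for the divisors d until we hit 1:
85^1 ≡ 85
85^2 ≡ 47
85^3 ≡ 18
85^4 ≡ 75
85^6 ≡ 33
85^8 ≡ 96
85^12 ≡ 22
85^16 ≡ 1
Thus |⟨85⟩| = ord(85) = 16.
[(Z/97Z)^× : ⟨85⟩] = 96/16 = 6.

6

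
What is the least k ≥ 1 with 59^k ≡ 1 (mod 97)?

The order of 59 must divide φ(97) = 97 − 1 = 96 = 2^5 · 3.
Divisors of 96: 1, 2, 3, 4, 6, 8, 12, 16, 24, 32, 48, 96.
Evaluate successive powers at the divisors of 96:
59^1 ≡ 59
59^2 ≡ 86
59^3 ≡ 30
59^4 ≡ 24
59^6 ≡ 27
59^8 ≡ 91
59^12 ≡ 50
59^16 ≡ 36
59^24 ≡ 75
59^32 ≡ 35
59^48 ≡ 96
59^96 ≡ 1
So ord_97(59) = 96.

96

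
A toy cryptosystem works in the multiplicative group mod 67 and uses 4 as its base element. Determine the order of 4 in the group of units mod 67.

33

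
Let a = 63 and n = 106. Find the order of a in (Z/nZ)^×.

Since 63 ∈ (Z/106Z)^×, its order divides φ(106) = φ(2)·φ(53) = 1·52 = 52 = 2^2 · 13.
Divisors of 52: 1, 2, 4, 13, 26, 52.
Check 63^d mod 106 for each divisor in increasing order:
63^1 ≡ 63 (mod 106)
63^2 ≡ 47 (mod 106)
63^4 ≡ 89 (mod 106)
63^13 ≡ 1 (mod 106) ✓
The smallest such exponent is 13, so the order of 63 is 13.

13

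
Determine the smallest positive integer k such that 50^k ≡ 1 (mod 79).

Since 50 ∈ (Z/79Z)^×, its order divides φ(79) = 79 − 1 = 78 = 2 · 3 · 13.
Divisors of 78: 1, 2, 3, 6, 13, 26, 39, 78.
Check 50^d mod 79 for each divisor in increasing order:
50^1 ≡ 50 (mod 79)
50^2 ≡ 51 (mod 79)
50^3 ≡ 22 (mod 79)
50^6 ≡ 10 (mod 79)
50^13 ≡ 23 (mod 79)
50^26 ≡ 55 (mod 79)
50^39 ≡ 1 (mod 79) ✓
The smallest such exponent is 39, so the order of 50 is 39.

39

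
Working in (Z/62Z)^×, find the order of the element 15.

10

The order of 15 must divide φ(62) = φ(2)·φ(31) = 1·30 = 30 = 2 · 3 · 5.
Divisors of 30: 1, 2, 3, 5, 6, 10, 15, 30.
Check 15^d mod 62 for each divisor in increasing order:
15^1 ≡ 15
15^2 ≡ 39
15^3 ≡ 27
15^5 ≡ 61
15^6 ≡ 47
15^10 ≡ 1
So ord_62(15) = 10.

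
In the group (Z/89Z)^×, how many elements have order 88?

φ(89) = 89 − 1 = 88 = 2^3 · 11.
In a cyclic group of order 88, there are φ(d) elements of order d for each divisor d of 88, and zero for non-divisors.
88 = 2^3 · 11 divides 88, and φ(88) = 40.

40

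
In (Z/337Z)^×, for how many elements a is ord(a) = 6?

2

φ(337) = 337 − 1 = 336 = 2^4 · 3 · 7.
In a cyclic group of order 336, there are φ(d) elements of order d for each divisor d of 336, and zero for non-divisors.
6 = 2 · 3 divides 336, and φ(6) = 2.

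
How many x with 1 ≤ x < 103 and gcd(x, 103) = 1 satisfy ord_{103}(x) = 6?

φ(103) = 103 − 1 = 102 = 2 · 3 · 17.
(Z/103Z)^× is cyclic (|G| = 102); a cyclic group of order m has exactly φ(d) elements of each order d | m, and none otherwise.
6 = 2 · 3 divides 102, and φ(6) = 2.

2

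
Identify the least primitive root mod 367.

φ(367) = 367 − 1 = 366 = 2 · 3 · 61.
g is a primitive root iff g^(366/q) ≢ 1 (mod 367) for each prime q ∈ {2, 3, 61}.
g = 2: 2^183 ≡ 1 — hits 1, so not a primitive root.
g = 3: 3^183 ≡ 366; 3^122 ≡ 1 — hits 1, so not a primitive root.
g = 4: 4^183 ≡ 1 — hits 1, so not a primitive root.
g = 5: 5^183 ≡ 366; 5^122 ≡ 1 — hits 1, so not a primitive root.
g = 6: 6^183 ≡ 366; 6^122 ≡ 283; 6^6 ≡ 47 — none is 1, so 6 is a primitive root.
The smallest primitive root modulo 367 is 6.

6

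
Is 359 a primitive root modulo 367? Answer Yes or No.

No

φ(367) = 367 − 1 = 366 = 2 · 3 · 61.
359 is a primitive root mod 367 iff 359^(φ(367)/q) ≢ 1 for every prime q | φ(367), i.e. q ∈ {2, 3, 61}.
359^183 ≡ 366 (mod 367)  [q = 2: ≢ 1 ✓]
359^122 ≡ 1 (mod 367)  [q = 3: ≡ 1 ✗]
359^6 ≡ 106 (mod 367)  [q = 61: ≢ 1 ✓]
359^122 ≡ 1 shows ord(359) | 122, strictly less than φ(367); not a primitive root.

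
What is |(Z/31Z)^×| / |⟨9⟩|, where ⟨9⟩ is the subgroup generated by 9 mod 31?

Since 9 ∈ (Z/31Z)^×, its order divides φ(31) = 31 − 1 = 30 = 2 · 3 · 5.
Divisors of 30: 1, 2, 3, 5, 6, 10, 15, 30.
Test each divisor d:
9^1 ≡ 9 (mod 31)
9^2 ≡ 19 (mod 31)
9^3 ≡ 16 (mod 31)
9^5 ≡ 25 (mod 31)
9^6 ≡ 8 (mod 31)
9^10 ≡ 5 (mod 31)
9^15 ≡ 1 (mod 31) ✓
Thus |⟨9⟩| = ord(9) = 15.
Index = |(Z/31Z)^×| / |⟨9⟩| = 30 / 15 = 2.

2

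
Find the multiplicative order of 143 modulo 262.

ord(143) | φ(262) = φ(2)·φ(131) = 1·130 = 130 = 2 · 5 · 13.
Divisors of 130: 1, 2, 5, 10, 13, 26, 65, 130.
Compute 143^d (mod 262) for the divisors d until we hit 1:
143^1 ≡ 143 (mod 262)
143^2 ≡ 13 (mod 262)
143^5 ≡ 63 (mod 262)
143^10 ≡ 39 (mod 262)
143^13 ≡ 189 (mod 262)
143^26 ≡ 89 (mod 262)
143^65 ≡ 1 (mod 262) ✓
So ord_262(143) = 65.

65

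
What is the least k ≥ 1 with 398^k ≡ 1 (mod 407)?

90

ord(398) | φ(407) = φ(11·37) = (11−1)·(37−1) = 10·36 = 360 = 2^3 · 3^2 · 5.
Divisors of 360: 1, 2, 3, 4, 5, 6, 8, 9, 10, 12, 15, 18, 20, 24, 30, 36, 40, 45, 60, 72, 90, 120, 180, 360.
Evaluate successive powers at the divisors of 360:
398^1 ≡ 398 (mod 407)
398^2 ≡ 81 (mod 407)
398^3 ≡ 85 (mod 407)
398^4 ≡ 49 (mod 407)
398^5 ≡ 373 (mod 407)
398^6 ≡ 306 (mod 407)
398^8 ≡ 366 (mod 407)
398^9 ≡ 369 (mod 407)
398^10 ≡ 342 (mod 407)
398^12 ≡ 26 (mod 407)
398^15 ≡ 175 (mod 407)
398^18 ≡ 223 (mod 407)
398^20 ≡ 155 (mod 407)
398^24 ≡ 269 (mod 407)
398^30 ≡ 100 (mod 407)
398^36 ≡ 75 (mod 407)
398^40 ≡ 12 (mod 407)
398^45 ≡ 406 (mod 407)
398^60 ≡ 232 (mod 407)
398^72 ≡ 334 (mod 407)
398^90 ≡ 1 (mod 407) ✓
Therefore the multiplicative order of 398 modulo 407 is 90.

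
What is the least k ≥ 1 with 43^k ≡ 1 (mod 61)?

By Lagrange's theorem, ord_61(43) divides φ(61) = 61 − 1 = 60 = 2^2 · 3 · 5.
Divisors of 60: 1, 2, 3, 4, 5, 6, 10, 12, 15, 20, 30, 60.
Compute 43^d (mod 61) for the divisors d until we hit 1:
43^1 ≡ 43 (mod 61)
43^2 ≡ 19 (mod 61)
43^3 ≡ 24 (mod 61)
43^4 ≡ 56 (mod 61)
43^5 ≡ 29 (mod 61)
43^6 ≡ 27 (mod 61)
43^10 ≡ 48 (mod 61)
43^12 ≡ 58 (mod 61)
43^15 ≡ 50 (mod 61)
43^20 ≡ 47 (mod 61)
43^30 ≡ 60 (mod 61)
43^60 ≡ 1 (mod 61) ✓
Therefore the multiplicative order of 43 modulo 61 is 60.

60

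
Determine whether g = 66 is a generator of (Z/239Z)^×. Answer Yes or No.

No

φ(239) = 239 − 1 = 238 = 2 · 7 · 17.
It suffices to check that the order of 66 is not a proper divisor of 238: compute 66^(238/q) for q ∈ {2, 7, 17}.
66^119 ≡ 1 (mod 239)  [q = 2: ≡ 1 ✗]
66^34 ≡ 44 (mod 239)  [q = 7: ≢ 1 ✓]
66^14 ≡ 75 (mod 239)  [q = 17: ≢ 1 ✓]
66^119 ≡ 1 shows ord(66) | 119, strictly less than φ(239); not a primitive root.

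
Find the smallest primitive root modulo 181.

2

φ(181) = 181 − 1 = 180 = 2^2 · 3^2 · 5.
g is a primitive root iff g^(180/q) ≢ 1 (mod 181) for each prime q ∈ {2, 3, 5}.
g = 2: 2^90 ≡ 180; 2^60 ≡ 48; 2^36 ≡ 59 — none is 1, so 2 is a primitive root.
Hence the least primitive root of 181 is 2.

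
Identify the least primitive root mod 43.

φ(43) = 43 − 1 = 42 = 2 · 3 · 7.
Test candidates g = 2, 3, … against the prime factors q ∈ {2, 3, 7} of φ(43): g is a generator iff g^(42/q) ≢ 1 for every such q.
g = 2: 2^21 ≡ 42; 2^14 ≡ 1 — hits 1, so not a primitive root.
g = 3: 3^21 ≡ 42; 3^14 ≡ 36; 3^6 ≡ 41 — none is 1, so 3 is a primitive root.
The smallest primitive root modulo 43 is 3.

3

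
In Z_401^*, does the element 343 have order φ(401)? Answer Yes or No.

No

φ(401) = 401 − 1 = 400 = 2^4 · 5^2.
An element g generates (Z/401Z)^× iff g^(400/q) ≢ 1 (mod 401) for each prime q ∈ {2, 5}.
343^200 ≡ 1 (mod 401)  [q = 2: ≡ 1 ✗]
343^80 ≡ 72 (mod 401)  [q = 5: ≢ 1 ✓]
Since 343^200 ≡ 1, the order of 343 divides 200 < 400, so 343 is not a primitive root.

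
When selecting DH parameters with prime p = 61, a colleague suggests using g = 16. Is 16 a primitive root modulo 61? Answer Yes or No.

No

φ(61) = 61 − 1 = 60 = 2^2 · 3 · 5.
Test 16^(60/q) mod 61 for each prime factor q of 60:
16^30 ≡ 1 (mod 61)  [q = 2: ≡ 1 ✗]
16^20 ≡ 47 (mod 61)  [q = 3: ≢ 1 ✓]
16^12 ≡ 34 (mod 61)  [q = 5: ≢ 1 ✓]
16^30 ≡ 1 shows ord(16) | 30, strictly less than φ(61); not a primitive root.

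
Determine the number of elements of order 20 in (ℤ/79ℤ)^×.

φ(79) = 79 − 1 = 78 = 2 · 3 · 13.
(Z/79Z)^× is cyclic (|G| = 78); a cyclic group of order m has exactly φ(d) elements of each order d | m, and none otherwise.
20 does not divide 78, so no element of (Z/79Z)^× has order 20.

0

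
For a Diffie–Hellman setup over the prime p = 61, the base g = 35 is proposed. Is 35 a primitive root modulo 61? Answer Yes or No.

φ(61) = 61 − 1 = 60 = 2^2 · 3 · 5.
An element g generates (Z/61Z)^× iff g^(60/q) ≢ 1 (mod 61) for each prime q ∈ {2, 3, 5}.
35^30 ≡ 60 (mod 61)  [q = 2: ≢ 1 ✓]
35^20 ≡ 13 (mod 61)  [q = 3: ≢ 1 ✓]
35^12 ≡ 9 (mod 61)  [q = 5: ≢ 1 ✓]
None equal 1, so ord_61(35) = 60: 35 is a primitive root.

Yes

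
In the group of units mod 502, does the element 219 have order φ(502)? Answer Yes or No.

No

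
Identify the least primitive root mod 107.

2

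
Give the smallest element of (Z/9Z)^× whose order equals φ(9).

2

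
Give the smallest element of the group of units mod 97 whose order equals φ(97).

5

φ(97) = 97 − 1 = 96 = 2^5 · 3.
Test candidates g = 2, 3, … against the prime factors q ∈ {2, 3} of φ(97): g is a generator iff g^(96/q) ≢ 1 for every such q.
g = 2: 2^48 ≡ 1 — hits 1, so not a primitive root.
g = 3: 3^48 ≡ 1 — hits 1, so not a primitive root.
g = 4: 4^48 ≡ 1 — hits 1, so not a primitive root.
g = 5: 5^48 ≡ 96; 5^32 ≡ 35 — none is 1, so 5 is a primitive root.
The smallest primitive root modulo 97 is 5.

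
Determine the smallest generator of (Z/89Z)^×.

3

φ(89) = 89 − 1 = 88 = 2^3 · 11.
g is a primitive root iff g^(88/q) ≢ 1 (mod 89) for each prime q ∈ {2, 11}.
g = 2: 2^44 ≡ 1 — hits 1, so not a primitive root.
g = 3: 3^44 ≡ 88; 3^8 ≡ 64 — none is 1, so 3 is a primitive root.
Hence the least primitive root of 89 is 3.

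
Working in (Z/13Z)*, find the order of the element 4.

Since 4 ∈ (Z/13Z)^×, its order divides φ(13) = 13 − 1 = 12 = 2^2 · 3.
Divisors of 12: 1, 2, 3, 4, 6, 12.
Check 4^d mod 13 for each divisor in increasing order:
4^1 ≡ 4
4^2 ≡ 3
4^3 ≡ 12
4^4 ≡ 9
4^6 ≡ 1
Hence ord(4) = 6.

6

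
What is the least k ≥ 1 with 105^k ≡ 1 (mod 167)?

166

Since 105 ∈ (Z/167Z)^×, its order divides φ(167) = 167 − 1 = 166 = 2 · 83.
Divisors of 166: 1, 2, 83, 166.
Compute 105^d (mod 167) for the divisors d until we hit 1:
105^1 ≡ 105
105^2 ≡ 3
105^83 ≡ 166
105^166 ≡ 1
Therefore the multiplicative order of 105 modulo 167 is 166.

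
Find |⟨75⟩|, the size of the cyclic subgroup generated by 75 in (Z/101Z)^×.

100

ord(75) | φ(101) = 101 − 1 = 100 = 2^2 · 5^2.
Divisors of 100: 1, 2, 4, 5, 10, 20, 25, 50, 100.
Test each divisor d:
75^1 ≡ 75 (mod 101)
75^2 ≡ 70 (mod 101)
75^4 ≡ 52 (mod 101)
75^5 ≡ 62 (mod 101)
75^10 ≡ 6 (mod 101)
75^20 ≡ 36 (mod 101)
75^25 ≡ 10 (mod 101)
75^50 ≡ 100 (mod 101)
75^100 ≡ 1 (mod 101) ✓
Hence ord(75) = 100.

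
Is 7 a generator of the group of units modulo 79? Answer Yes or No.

Yes

φ(79) = 79 − 1 = 78 = 2 · 3 · 13.
Test 7^(78/q) mod 79 for each prime factor q of 78:
7^39 ≡ 78 (mod 79)  [q = 2: ≢ 1 ✓]
7^26 ≡ 55 (mod 79)  [q = 3: ≢ 1 ✓]
7^6 ≡ 18 (mod 79)  [q = 13: ≢ 1 ✓]
None equal 1, so ord_79(7) = 78: 7 is a primitive root.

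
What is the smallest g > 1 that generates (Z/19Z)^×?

2

φ(19) = 19 − 1 = 18 = 2 · 3^2.
Test candidates g = 2, 3, … against the prime factors q ∈ {2, 3} of φ(19): g is a generator iff g^(18/q) ≢ 1 for every such q.
g = 2: 2^9 ≡ 18; 2^6 ≡ 7 — none is 1, so 2 is a primitive root.
So 2 is the smallest generator of (Z/19Z)^×.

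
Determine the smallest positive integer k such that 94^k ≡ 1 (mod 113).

Since 94 ∈ (Z/113Z)^×, its order divides φ(113) = 113 − 1 = 112 = 2^4 · 7.
Divisors of 112: 1, 2, 4, 7, 8, 14, 16, 28, 56, 112.
Test each divisor d:
94^1 ≡ 94
94^2 ≡ 22
94^4 ≡ 32
94^7 ≡ 71
94^8 ≡ 7
94^14 ≡ 69
94^16 ≡ 49
94^28 ≡ 15
94^56 ≡ 112
94^112 ≡ 1
Therefore the multiplicative order of 94 modulo 113 is 112.

112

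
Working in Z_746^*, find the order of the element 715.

31

The order of 715 must divide φ(746) = φ(2)·φ(373) = 1·372 = 372 = 2^2 · 3 · 31.
Divisors of 372: 1, 2, 3, 4, 6, 12, 31, 62, 93, 124, 186, 372.
Test each divisor d:
715^1 ≡ 715 (mod 746)
715^2 ≡ 215 (mod 746)
715^3 ≡ 49 (mod 746)
715^4 ≡ 719 (mod 746)
715^6 ≡ 163 (mod 746)
715^12 ≡ 459 (mod 746)
715^31 ≡ 1 (mod 746) ✓
So ord_746(715) = 31.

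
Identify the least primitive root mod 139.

2

φ(139) = 139 − 1 = 138 = 2 · 3 · 23.
g is a primitive root iff g^(138/q) ≢ 1 (mod 139) for each prime q ∈ {2, 3, 23}.
g = 2: 2^69 ≡ 138; 2^46 ≡ 96; 2^6 ≡ 64 — none is 1, so 2 is a primitive root.
So 2 is the smallest generator of (Z/139Z)^×.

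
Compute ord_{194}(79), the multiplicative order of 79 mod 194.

ord(79) | φ(194) = φ(2)·φ(97) = 1·96 = 96 = 2^5 · 3.
Divisors of 96: 1, 2, 3, 4, 6, 8, 12, 16, 24, 32, 48, 96.
Compute 79^d (mod 194) for the divisors d until we hit 1:
79^1 ≡ 79 (mod 194)
79^2 ≡ 33 (mod 194)
79^3 ≡ 85 (mod 194)
79^4 ≡ 119 (mod 194)
79^6 ≡ 47 (mod 194)
79^8 ≡ 193 (mod 194)
79^12 ≡ 75 (mod 194)
79^16 ≡ 1 (mod 194) ✓
Therefore the multiplicative order of 79 modulo 194 is 16.

16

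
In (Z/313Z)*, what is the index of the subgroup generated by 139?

The order of 139 must divide φ(313) = 313 − 1 = 312 = 2^3 · 3 · 13.
Divisors of 312: 1, 2, 3, 4, 6, 8, 12, 13, 24, 26, 39, 52, 78, 104, 156, 312.
Compute 139^d (mod 313) for the divisors d until we hit 1:
139^1 ≡ 139
139^2 ≡ 228
139^3 ≡ 79
139^4 ≡ 26
139^6 ≡ 294
139^8 ≡ 50
139^12 ≡ 48
139^13 ≡ 99
139^24 ≡ 113
139^26 ≡ 98
139^39 ≡ 312
139^52 ≡ 214
139^78 ≡ 1
So ord_313(139) = 78, hence |⟨139⟩| = 78.
Index = |(Z/313Z)^×| / |⟨139⟩| = 312 / 78 = 4.

4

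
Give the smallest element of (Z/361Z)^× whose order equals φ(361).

2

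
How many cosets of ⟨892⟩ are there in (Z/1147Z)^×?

12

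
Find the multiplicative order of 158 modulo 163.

The order of 158 must divide φ(163) = 163 − 1 = 162 = 2 · 3^4.
Divisors of 162: 1, 2, 3, 6, 9, 18, 27, 54, 81, 162.
Compute 158^d (mod 163) for the divisors d until we hit 1:
158^1 ≡ 158 (mod 163)
158^2 ≡ 25 (mod 163)
158^3 ≡ 38 (mod 163)
158^6 ≡ 140 (mod 163)
158^9 ≡ 104 (mod 163)
158^18 ≡ 58 (mod 163)
158^27 ≡ 1 (mod 163) ✓
So ord_163(158) = 27.

27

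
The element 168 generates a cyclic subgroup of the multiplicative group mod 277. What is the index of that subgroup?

The order of 168 must divide φ(277) = 277 − 1 = 276 = 2^2 · 3 · 23.
Divisors of 276: 1, 2, 3, 4, 6, 12, 23, 46, 69, 92, 138, 276.
Evaluate successive powers at the divisors of 276:
168^1 ≡ 168 (mod 277)
168^2 ≡ 247 (mod 277)
168^3 ≡ 223 (mod 277)
168^4 ≡ 69 (mod 277)
168^6 ≡ 146 (mod 277)
168^12 ≡ 264 (mod 277)
168^23 ≡ 217 (mod 277)
168^46 ≡ 276 (mod 277)
168^69 ≡ 60 (mod 277)
168^92 ≡ 1 (mod 277) ✓
Thus |⟨168⟩| = ord(168) = 92.
The index is φ(277) / ord(168) = 276 / 92 = 3.

3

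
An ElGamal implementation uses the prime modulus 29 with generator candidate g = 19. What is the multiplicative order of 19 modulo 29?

28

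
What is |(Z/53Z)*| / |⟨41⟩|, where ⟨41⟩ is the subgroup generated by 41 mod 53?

Since 41 ∈ (Z/53Z)^×, its order divides φ(53) = 53 − 1 = 52 = 2^2 · 13.
Divisors of 52: 1, 2, 4, 13, 26, 52.
Compute 41^d (mod 53) for the divisors d until we hit 1:
41^1 ≡ 41 (mod 53)
41^2 ≡ 38 (mod 53)
41^4 ≡ 13 (mod 53)
41^13 ≡ 30 (mod 53)
41^26 ≡ 52 (mod 53)
41^52 ≡ 1 (mod 53) ✓
Thus |⟨41⟩| = ord(41) = 52.
Index = |(Z/53Z)^×| / |⟨41⟩| = 52 / 52 = 1.

1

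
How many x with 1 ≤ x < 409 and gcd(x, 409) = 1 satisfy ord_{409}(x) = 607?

0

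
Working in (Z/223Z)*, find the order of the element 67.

222

The order of 67 must divide φ(223) = 223 − 1 = 222 = 2 · 3 · 37.
Divisors of 222: 1, 2, 3, 6, 37, 74, 111, 222.
Check 67^d mod 223 for each divisor in increasing order:
67^1 ≡ 67
67^2 ≡ 29
67^3 ≡ 159
67^6 ≡ 82
67^37 ≡ 184
67^74 ≡ 183
67^111 ≡ 222
67^222 ≡ 1
So ord_223(67) = 222.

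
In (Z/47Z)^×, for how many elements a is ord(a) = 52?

0

φ(47) = 47 − 1 = 46 = 2 · 23.
(Z/47Z)^× is cyclic (|G| = 46); a cyclic group of order m has exactly φ(d) elements of each order d | m, and none otherwise.
52 does not divide 46, so no element of (Z/47Z)^× has order 52.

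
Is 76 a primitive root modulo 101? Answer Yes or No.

No

φ(101) = 101 − 1 = 100 = 2^2 · 5^2.
Test 76^(100/q) mod 101 for each prime factor q of 100:
76^50 ≡ 1 (mod 101)  [q = 2: ≡ 1 ✗]
76^20 ≡ 87 (mod 101)  [q = 5: ≢ 1 ✓]
Since 76^50 ≡ 1, the order of 76 divides 50 < 100, so 76 is not a primitive root.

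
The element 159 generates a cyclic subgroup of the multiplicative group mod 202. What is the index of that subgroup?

4

By Lagrange's theorem, ord_202(159) divides φ(202) = φ(2)·φ(101) = 1·100 = 100 = 2^2 · 5^2.
Divisors of 100: 1, 2, 4, 5, 10, 20, 25, 50, 100.
Check 159^d mod 202 for each divisor in increasing order:
159^1 ≡ 159 (mod 202)
159^2 ≡ 31 (mod 202)
159^4 ≡ 153 (mod 202)
159^5 ≡ 87 (mod 202)
159^10 ≡ 95 (mod 202)
159^20 ≡ 137 (mod 202)
159^25 ≡ 1 (mod 202) ✓
Thus |⟨159⟩| = ord(159) = 25.
The index is φ(202) / ord(159) = 100 / 25 = 4.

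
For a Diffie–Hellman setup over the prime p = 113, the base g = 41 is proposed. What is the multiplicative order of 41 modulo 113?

56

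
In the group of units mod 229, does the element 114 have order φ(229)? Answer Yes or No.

No

φ(229) = 229 − 1 = 228 = 2^2 · 3 · 19.
It suffices to check that the order of 114 is not a proper divisor of 228: compute 114^(228/q) for q ∈ {2, 3, 19}.
114^114 ≡ 228 (mod 229)  [q = 2: ≢ 1 ✓]
114^76 ≡ 1 (mod 229)  [q = 3: ≡ 1 ✗]
114^12 ≡ 44 (mod 229)  [q = 19: ≢ 1 ✓]
Since 114^76 ≡ 1, the order of 114 divides 76 < 228, so 114 is not a primitive root.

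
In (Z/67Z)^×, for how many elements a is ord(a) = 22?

10

φ(67) = 67 − 1 = 66 = 2 · 3 · 11.
In a cyclic group of order 66, there are φ(d) elements of order d for each divisor d of 66, and zero for non-divisors.
22 = 2 · 11 divides 66, and φ(22) = 10.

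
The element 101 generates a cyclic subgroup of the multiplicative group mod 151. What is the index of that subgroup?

3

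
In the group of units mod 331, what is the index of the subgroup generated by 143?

6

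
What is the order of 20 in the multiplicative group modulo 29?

7

ord(20) | φ(29) = 29 − 1 = 28 = 2^2 · 7.
Divisors of 28: 1, 2, 4, 7, 14, 28.
Test each divisor d:
20^1 ≡ 20 (mod 29)
20^2 ≡ 23 (mod 29)
20^4 ≡ 7 (mod 29)
20^7 ≡ 1 (mod 29) ✓
The smallest such exponent is 7, so the order of 20 is 7.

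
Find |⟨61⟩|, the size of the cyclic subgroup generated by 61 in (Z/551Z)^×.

252

ord(61) | φ(551) = φ(19·29) = (19−1)·(29−1) = 18·28 = 504 = 2^3 · 3^2 · 7.
Divisors of 504: 1, 2, 3, 4, 6, 7, 8, 9, 12, 14, 18, 21, 24, 28, 36, 42, 56, 63, 72, 84, 126, 168, 252, 504.
Compute 61^d (mod 551) for the divisors d until we hit 1:
61^1 ≡ 61 (mod 551)
61^2 ≡ 415 (mod 551)
61^3 ≡ 520 (mod 551)
61^4 ≡ 313 (mod 551)
61^6 ≡ 410 (mod 551)
61^7 ≡ 215 (mod 551)
61^8 ≡ 442 (mod 551)
61^9 ≡ 514 (mod 551)
61^12 ≡ 45 (mod 551)
61^14 ≡ 492 (mod 551)
61^18 ≡ 267 (mod 551)
61^21 ≡ 539 (mod 551)
61^24 ≡ 372 (mod 551)
61^28 ≡ 175 (mod 551)
61^36 ≡ 210 (mod 551)
61^42 ≡ 144 (mod 551)
61^56 ≡ 320 (mod 551)
61^63 ≡ 476 (mod 551)
61^72 ≡ 20 (mod 551)
61^84 ≡ 349 (mod 551)
61^126 ≡ 115 (mod 551)
61^168 ≡ 30 (mod 551)
61^252 ≡ 1 (mod 551) ✓
Therefore the multiplicative order of 61 modulo 551 is 252.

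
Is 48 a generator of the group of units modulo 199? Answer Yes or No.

φ(199) = 199 − 1 = 198 = 2 · 3^2 · 11.
48 is a primitive root mod 199 iff 48^(φ(199)/q) ≢ 1 for every prime q | φ(199), i.e. q ∈ {2, 3, 11}.
48^99 ≡ 198 (mod 199)  [q = 2: ≢ 1 ✓]
48^66 ≡ 92 (mod 199)  [q = 3: ≢ 1 ✓]
48^18 ≡ 61 (mod 199)  [q = 11: ≢ 1 ✓]
Every test exponent gives a nontrivial residue, hence 48 generates the full group.

Yes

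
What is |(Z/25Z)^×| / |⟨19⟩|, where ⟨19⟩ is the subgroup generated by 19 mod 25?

2

Since 19 ∈ (Z/25Z)^×, its order divides φ(25) = φ(5^2) = 5·(5−1) = 20 = 2^2 · 5.
Divisors of 20: 1, 2, 4, 5, 10, 20.
Evaluate successive powers at the divisors of 20:
19^1 ≡ 19 (mod 25)
19^2 ≡ 11 (mod 25)
19^4 ≡ 21 (mod 25)
19^5 ≡ 24 (mod 25)
19^10 ≡ 1 (mod 25) ✓
Thus |⟨19⟩| = ord(19) = 10.
[(Z/25Z)^× : ⟨19⟩] = 20/10 = 2.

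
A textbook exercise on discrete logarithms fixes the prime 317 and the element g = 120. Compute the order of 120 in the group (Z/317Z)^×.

316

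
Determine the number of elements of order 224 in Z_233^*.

φ(233) = 233 − 1 = 232 = 2^3 · 29.
(Z/233Z)^× is cyclic (|G| = 232); a cyclic group of order m has exactly φ(d) elements of each order d | m, and none otherwise.
Here 232 is not a multiple of 224, so there are no elements of order 224.

0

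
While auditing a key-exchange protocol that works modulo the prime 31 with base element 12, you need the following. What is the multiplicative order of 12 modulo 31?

30

Since 12 ∈ (Z/31Z)^×, its order divides φ(31) = 31 − 1 = 30 = 2 · 3 · 5.
Divisors of 30: 1, 2, 3, 5, 6, 10, 15, 30.
Compute 12^d (mod 31) for the divisors d until we hit 1:
12^1 ≡ 12 (mod 31)
12^2 ≡ 20 (mod 31)
12^3 ≡ 23 (mod 31)
12^5 ≡ 26 (mod 31)
12^6 ≡ 2 (mod 31)
12^10 ≡ 25 (mod 31)
12^15 ≡ 30 (mod 31)
12^30 ≡ 1 (mod 31) ✓
The smallest such exponent is 30, so the order of 12 is 30.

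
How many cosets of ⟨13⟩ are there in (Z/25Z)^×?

1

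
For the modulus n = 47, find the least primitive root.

φ(47) = 47 − 1 = 46 = 2 · 23.
Test candidates g = 2, 3, … against the prime factors q ∈ {2, 23} of φ(47): g is a generator iff g^(46/q) ≢ 1 for every such q.
g = 2: 2^23 ≡ 1 — hits 1, so not a primitive root.
g = 3: 3^23 ≡ 1 — hits 1, so not a primitive root.
g = 4: 4^23 ≡ 1 — hits 1, so not a primitive root.
g = 5: 5^23 ≡ 46; 5^2 ≡ 25 — none is 1, so 5 is a primitive root.
Hence the least primitive root of 47 is 5.

5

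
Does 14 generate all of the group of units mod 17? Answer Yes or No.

Yes

φ(17) = 17 − 1 = 16 = 2^4.
It suffices to check that the order of 14 is not a proper divisor of 16: compute 14^(16/q) for q ∈ {2}.
14^8 ≡ 16 (mod 17)  [q = 2: ≢ 1 ✓]
None equal 1, so ord_17(14) = 16: 14 is a primitive root.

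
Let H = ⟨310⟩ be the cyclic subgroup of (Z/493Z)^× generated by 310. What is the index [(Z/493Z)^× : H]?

16

By Lagrange's theorem, ord_493(310) divides φ(493) = φ(17·29) = (17−1)·(29−1) = 16·28 = 448 = 2^6 · 7.
Divisors of 448: 1, 2, 4, 7, 8, 14, 16, 28, 32, 56, 64, 112, 224, 448.
Test each divisor d:
310^1 ≡ 310 (mod 493)
310^2 ≡ 458 (mod 493)
310^4 ≡ 239 (mod 493)
310^7 ≡ 30 (mod 493)
310^8 ≡ 426 (mod 493)
310^14 ≡ 407 (mod 493)
310^16 ≡ 52 (mod 493)
310^28 ≡ 1 (mod 493) ✓
Thus |⟨310⟩| = ord(310) = 28.
[(Z/493Z)^× : ⟨310⟩] = 448/28 = 16.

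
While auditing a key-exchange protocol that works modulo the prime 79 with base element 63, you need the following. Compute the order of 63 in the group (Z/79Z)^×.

ord(63) | φ(79) = 79 − 1 = 78 = 2 · 3 · 13.
Divisors of 78: 1, 2, 3, 6, 13, 26, 39, 78.
Evaluate successive powers at the divisors of 78:
63^1 ≡ 63
63^2 ≡ 19
63^3 ≡ 12
63^6 ≡ 65
63^13 ≡ 24
63^26 ≡ 23
63^39 ≡ 78
63^78 ≡ 1
So ord_79(63) = 78.

78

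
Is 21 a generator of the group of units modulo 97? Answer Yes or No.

Yes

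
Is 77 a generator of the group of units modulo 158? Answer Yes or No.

Yes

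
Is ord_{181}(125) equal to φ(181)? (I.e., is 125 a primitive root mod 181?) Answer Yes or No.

No

φ(181) = 181 − 1 = 180 = 2^2 · 3^2 · 5.
An element g generates (Z/181Z)^× iff g^(180/q) ≢ 1 (mod 181) for each prime q ∈ {2, 3, 5}.
125^90 ≡ 1 (mod 181)  [q = 2: ≡ 1 ✗]
125^60 ≡ 1 (mod 181)  [q = 3: ≡ 1 ✗]
125^36 ≡ 125 (mod 181)  [q = 5: ≢ 1 ✓]
125^90 ≡ 1 shows ord(125) | 90, strictly less than φ(181); not a primitive root.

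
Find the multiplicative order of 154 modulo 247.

36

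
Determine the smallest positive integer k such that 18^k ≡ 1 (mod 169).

52

By Lagrange's theorem, ord_169(18) divides φ(169) = φ(13^2) = 13·(13−1) = 156 = 2^2 · 3 · 13.
Divisors of 156: 1, 2, 3, 4, 6, 12, 13, 26, 39, 52, 78, 156.
Evaluate successive powers at the divisors of 156:
18^1 ≡ 18 (mod 169)
18^2 ≡ 155 (mod 169)
18^3 ≡ 86 (mod 169)
18^4 ≡ 27 (mod 169)
18^6 ≡ 129 (mod 169)
18^12 ≡ 79 (mod 169)
18^13 ≡ 70 (mod 169)
18^26 ≡ 168 (mod 169)
18^39 ≡ 99 (mod 169)
18^52 ≡ 1 (mod 169) ✓
Hence ord(18) = 52.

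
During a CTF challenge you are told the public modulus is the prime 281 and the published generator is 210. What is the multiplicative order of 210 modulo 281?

The order of 210 must divide φ(281) = 281 − 1 = 280 = 2^3 · 5 · 7.
Divisors of 280: 1, 2, 4, 5, 7, 8, 10, 14, 20, 28, 35, 40, 56, 70, 140, 280.
Check 210^d mod 281 for each divisor in increasing order:
210^1 ≡ 210 (mod 281)
210^2 ≡ 264 (mod 281)
210^4 ≡ 8 (mod 281)
210^5 ≡ 275 (mod 281)
210^7 ≡ 102 (mod 281)
210^8 ≡ 64 (mod 281)
210^10 ≡ 36 (mod 281)
210^14 ≡ 7 (mod 281)
210^20 ≡ 172 (mod 281)
210^28 ≡ 49 (mod 281)
210^35 ≡ 221 (mod 281)
210^40 ≡ 79 (mod 281)
210^56 ≡ 153 (mod 281)
210^70 ≡ 228 (mod 281)
210^140 ≡ 280 (mod 281)
210^280 ≡ 1 (mod 281) ✓
So ord_281(210) = 280.

280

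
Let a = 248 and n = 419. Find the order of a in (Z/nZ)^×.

19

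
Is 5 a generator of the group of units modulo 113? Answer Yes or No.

φ(113) = 113 − 1 = 112 = 2^4 · 7.
5 is a primitive root mod 113 iff 5^(φ(113)/q) ≢ 1 for every prime q | φ(113), i.e. q ∈ {2, 7}.
5^56 ≡ 112 (mod 113)  [q = 2: ≢ 1 ✓]
5^16 ≡ 30 (mod 113)  [q = 7: ≢ 1 ✓]
All checks pass, so 5 has order 112 and is a primitive root modulo 113.

Yes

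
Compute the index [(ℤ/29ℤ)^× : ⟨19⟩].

1

Since 19 ∈ (Z/29Z)^×, its order divides φ(29) = 29 − 1 = 28 = 2^2 · 7.
Divisors of 28: 1, 2, 4, 7, 14, 28.
Check 19^d mod 29 for each divisor in increasing order:
19^1 ≡ 19 (mod 29)
19^2 ≡ 13 (mod 29)
19^4 ≡ 24 (mod 29)
19^7 ≡ 12 (mod 29)
19^14 ≡ 28 (mod 29)
19^28 ≡ 1 (mod 29) ✓
So ord_29(19) = 28, hence |⟨19⟩| = 28.
[(Z/29Z)^× : ⟨19⟩] = 28/28 = 1.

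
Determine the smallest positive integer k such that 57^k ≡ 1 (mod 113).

By Lagrange's theorem, ord_113(57) divides φ(113) = 113 − 1 = 112 = 2^4 · 7.
Divisors of 112: 1, 2, 4, 7, 8, 14, 16, 28, 56, 112.
Check 57^d mod 113 for each divisor in increasing order:
57^1 ≡ 57
57^2 ≡ 85
57^4 ≡ 106
57^7 ≡ 98
57^8 ≡ 49
57^14 ≡ 112
57^16 ≡ 28
57^28 ≡ 1
Hence ord(57) = 28.

28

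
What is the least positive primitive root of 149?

φ(149) = 149 − 1 = 148 = 2^2 · 37.
Test candidates g = 2, 3, … against the prime factors q ∈ {2, 37} of φ(149): g is a generator iff g^(148/q) ≢ 1 for every such q.
g = 2: 2^74 ≡ 148; 2^4 ≡ 16 — none is 1, so 2 is a primitive root.
So 2 is the smallest generator of (Z/149Z)^×.

2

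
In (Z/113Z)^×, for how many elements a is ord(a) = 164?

φ(113) = 113 − 1 = 112 = 2^4 · 7.
In a cyclic group of order 112, there are φ(d) elements of order d for each divisor d of 112, and zero for non-divisors.
164 does not divide 112, so no element of (Z/113Z)^× has order 164.

0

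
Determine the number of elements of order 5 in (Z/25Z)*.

4

φ(25) = φ(5^2) = 5·(5−1) = 20 = 2^2 · 5.
(Z/25Z)^× is cyclic (|G| = 20); a cyclic group of order m has exactly φ(d) elements of each order d | m, and none otherwise.
5 | 20, and φ(5) = 5 − 1 = 4.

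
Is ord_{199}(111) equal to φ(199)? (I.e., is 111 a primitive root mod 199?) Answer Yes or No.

φ(199) = 199 − 1 = 198 = 2 · 3^2 · 11.
An element g generates (Z/199Z)^× iff g^(198/q) ≢ 1 (mod 199) for each prime q ∈ {2, 3, 11}.
111^99 ≡ 1 (mod 199)  [q = 2: ≡ 1 ✗]
111^66 ≡ 1 (mod 199)  [q = 3: ≡ 1 ✗]
111^18 ≡ 125 (mod 199)  [q = 11: ≢ 1 ✓]
Since 111^99 ≡ 1, the order of 111 divides 99 < 198, so 111 is not a primitive root.

No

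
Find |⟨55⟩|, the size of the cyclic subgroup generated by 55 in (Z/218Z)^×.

By Lagrange's theorem, ord_218(55) divides φ(218) = φ(2)·φ(109) = 1·108 = 108 = 2^2 · 3^3.
Divisors of 108: 1, 2, 3, 4, 6, 9, 12, 18, 27, 36, 54, 108.
Test each divisor d:
55^1 ≡ 55
55^2 ≡ 191
55^3 ≡ 41
55^4 ≡ 75
55^6 ≡ 155
55^9 ≡ 33
55^12 ≡ 45
55^18 ≡ 217
55^27 ≡ 185
55^36 ≡ 1
So ord_218(55) = 36.

36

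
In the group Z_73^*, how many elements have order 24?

φ(73) = 73 − 1 = 72 = 2^3 · 3^2.
(Z/73Z)^× is cyclic (|G| = 72); a cyclic group of order m has exactly φ(d) elements of each order d | m, and none otherwise.
24 = 2^3 · 3 divides 72, and φ(24) = 8.

8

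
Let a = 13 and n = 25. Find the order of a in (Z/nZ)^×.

20

ord(13) | φ(25) = φ(5^2) = 5·(5−1) = 20 = 2^2 · 5.
Divisors of 20: 1, 2, 4, 5, 10, 20.
Compute 13^d (mod 25) for the divisors d until we hit 1:
13^1 ≡ 13
13^2 ≡ 19
13^4 ≡ 11
13^5 ≡ 18
13^10 ≡ 24
13^20 ≡ 1
The smallest such exponent is 20, so the order of 13 is 20.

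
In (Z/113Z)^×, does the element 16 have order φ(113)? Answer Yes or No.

No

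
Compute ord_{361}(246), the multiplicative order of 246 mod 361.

38

The order of 246 must divide φ(361) = φ(19^2) = 19·(19−1) = 342 = 2 · 3^2 · 19.
Divisors of 342: 1, 2, 3, 6, 9, 18, 19, 38, 57, 114, 171, 342.
Check 246^d mod 361 for each divisor in increasing order:
246^1 ≡ 246 (mod 361)
246^2 ≡ 229 (mod 361)
246^3 ≡ 18 (mod 361)
246^6 ≡ 324 (mod 361)
246^9 ≡ 56 (mod 361)
246^18 ≡ 248 (mod 361)
246^19 ≡ 360 (mod 361)
246^38 ≡ 1 (mod 361) ✓
The smallest such exponent is 38, so the order of 246 is 38.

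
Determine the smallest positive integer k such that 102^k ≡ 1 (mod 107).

53

Since 102 ∈ (Z/107Z)^×, its order divides φ(107) = 107 − 1 = 106 = 2 · 53.
Divisors of 106: 1, 2, 53, 106.
Compute 102^d (mod 107) for the divisors d until we hit 1:
102^1 ≡ 102 (mod 107)
102^2 ≡ 25 (mod 107)
102^53 ≡ 1 (mod 107) ✓
Hence ord(102) = 53.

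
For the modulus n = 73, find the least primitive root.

φ(73) = 73 − 1 = 72 = 2^3 · 3^2.
Test candidates g = 2, 3, … against the prime factors q ∈ {2, 3} of φ(73): g is a generator iff g^(72/q) ≢ 1 for every such q.
g = 2: 2^36 ≡ 1 — hits 1, so not a primitive root.
g = 3: 3^36 ≡ 1 — hits 1, so not a primitive root.
g = 4: 4^36 ≡ 1 — hits 1, so not a primitive root.
g = 5: 5^36 ≡ 72; 5^24 ≡ 8 — none is 1, so 5 is a primitive root.
So 5 is the smallest generator of (Z/73Z)^×.

5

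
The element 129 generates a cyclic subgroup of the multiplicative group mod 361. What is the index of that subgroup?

The order of 129 must divide φ(361) = φ(19^2) = 19·(19−1) = 342 = 2 · 3^2 · 19.
Divisors of 342: 1, 2, 3, 6, 9, 18, 19, 38, 57, 114, 171, 342.
Check 129^d mod 361 for each divisor in increasing order:
129^1 ≡ 129 (mod 361)
129^2 ≡ 35 (mod 361)
129^3 ≡ 183 (mod 361)
129^6 ≡ 277 (mod 361)
129^9 ≡ 151 (mod 361)
129^18 ≡ 58 (mod 361)
129^19 ≡ 262 (mod 361)
129^38 ≡ 54 (mod 361)
129^57 ≡ 69 (mod 361)
129^114 ≡ 68 (mod 361)
129^171 ≡ 360 (mod 361)
129^342 ≡ 1 (mod 361) ✓
The order of 129 is 342, so the subgroup it generates has 342 elements.
The index is φ(361) / ord(129) = 342 / 342 = 1.

1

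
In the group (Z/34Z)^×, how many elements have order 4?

2

φ(34) = φ(2)·φ(17) = 1·16 = 16 = 2^4.
In a cyclic group of order 16, there are φ(d) elements of order d for each divisor d of 16, and zero for non-divisors.
4 = 2^2 divides 16, and φ(4) = 2.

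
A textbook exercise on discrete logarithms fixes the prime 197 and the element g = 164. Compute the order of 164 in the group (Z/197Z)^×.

7

By Lagrange's theorem, ord_197(164) divides φ(197) = 197 − 1 = 196 = 2^2 · 7^2.
Divisors of 196: 1, 2, 4, 7, 14, 28, 49, 98, 196.
Evaluate successive powers at the divisors of 196:
164^1 ≡ 164 (mod 197)
164^2 ≡ 104 (mod 197)
164^4 ≡ 178 (mod 197)
164^7 ≡ 1 (mod 197) ✓
So ord_197(164) = 7.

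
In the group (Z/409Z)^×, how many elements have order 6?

2

φ(409) = 409 − 1 = 408 = 2^3 · 3 · 17.
Since (Z/409Z)^× is cyclic of order 408, the number of elements of order d is φ(d) when d | 408 and 0 otherwise.
6 = 2 · 3 divides 408, and φ(6) = 2.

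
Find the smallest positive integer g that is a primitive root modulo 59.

2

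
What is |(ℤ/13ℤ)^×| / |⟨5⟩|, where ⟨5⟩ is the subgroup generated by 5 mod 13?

The order of 5 must divide φ(13) = 13 − 1 = 12 = 2^2 · 3.
Divisors of 12: 1, 2, 3, 4, 6, 12.
Test each divisor d:
5^1 ≡ 5 (mod 13)
5^2 ≡ 12 (mod 13)
5^3 ≡ 8 (mod 13)
5^4 ≡ 1 (mod 13) ✓
The order of 5 is 4, so the subgroup it generates has 4 elements.
The index is φ(13) / ord(5) = 12 / 4 = 3.

3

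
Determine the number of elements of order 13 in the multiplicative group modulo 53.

φ(53) = 53 − 1 = 52 = 2^2 · 13.
(Z/53Z)^× is cyclic (|G| = 52); a cyclic group of order m has exactly φ(d) elements of each order d | m, and none otherwise.
13 | 52, and φ(13) = 13 − 1 = 12.

12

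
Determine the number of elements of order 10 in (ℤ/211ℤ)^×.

4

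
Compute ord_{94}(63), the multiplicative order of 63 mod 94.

By Lagrange's theorem, ord_94(63) divides φ(94) = φ(2)·φ(47) = 1·46 = 46 = 2 · 23.
Divisors of 46: 1, 2, 23, 46.
Check 63^d mod 94 for each divisor in increasing order:
63^1 ≡ 63 (mod 94)
63^2 ≡ 21 (mod 94)
63^23 ≡ 1 (mod 94) ✓
The smallest such exponent is 23, so the order of 63 is 23.

23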